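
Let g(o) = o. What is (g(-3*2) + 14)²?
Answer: 64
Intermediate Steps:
(g(-3*2) + 14)² = (-3*2 + 14)² = (-6 + 14)² = 8² = 64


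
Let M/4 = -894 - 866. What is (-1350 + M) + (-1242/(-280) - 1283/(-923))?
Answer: -1083402997/129220 ≈ -8384.2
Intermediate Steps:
M = -7040 (M = 4*(-894 - 866) = 4*(-1760) = -7040)
(-1350 + M) + (-1242/(-280) - 1283/(-923)) = (-1350 - 7040) + (-1242/(-280) - 1283/(-923)) = -8390 + (-1242*(-1/280) - 1283*(-1/923)) = -8390 + (621/140 + 1283/923) = -8390 + 752803/129220 = -1083402997/129220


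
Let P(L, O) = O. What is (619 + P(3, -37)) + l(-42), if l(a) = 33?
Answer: 615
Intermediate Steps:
(619 + P(3, -37)) + l(-42) = (619 - 37) + 33 = 582 + 33 = 615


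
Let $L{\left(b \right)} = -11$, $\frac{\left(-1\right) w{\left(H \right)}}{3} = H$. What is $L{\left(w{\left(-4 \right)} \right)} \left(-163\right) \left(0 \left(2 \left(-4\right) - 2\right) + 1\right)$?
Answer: $1793$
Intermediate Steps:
$w{\left(H \right)} = - 3 H$
$L{\left(w{\left(-4 \right)} \right)} \left(-163\right) \left(0 \left(2 \left(-4\right) - 2\right) + 1\right) = \left(-11\right) \left(-163\right) \left(0 \left(2 \left(-4\right) - 2\right) + 1\right) = 1793 \left(0 \left(-8 - 2\right) + 1\right) = 1793 \left(0 \left(-10\right) + 1\right) = 1793 \left(0 + 1\right) = 1793 \cdot 1 = 1793$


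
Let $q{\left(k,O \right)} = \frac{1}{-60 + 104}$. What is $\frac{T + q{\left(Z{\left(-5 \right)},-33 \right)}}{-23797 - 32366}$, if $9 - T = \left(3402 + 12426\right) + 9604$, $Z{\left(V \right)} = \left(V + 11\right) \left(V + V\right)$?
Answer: $\frac{1118611}{2471172} \approx 0.45266$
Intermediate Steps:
$Z{\left(V \right)} = 2 V \left(11 + V\right)$ ($Z{\left(V \right)} = \left(11 + V\right) 2 V = 2 V \left(11 + V\right)$)
$T = -25423$ ($T = 9 - \left(\left(3402 + 12426\right) + 9604\right) = 9 - \left(15828 + 9604\right) = 9 - 25432 = -25423$)
$q{\left(k,O \right)} = \frac{1}{44}$
$\frac{T + q{\left(Z{\left(-5 \right)},-33 \right)}}{-23797 - 32366} = \frac{-25423 + \frac{1}{44}}{-23797 - 32366} = - \frac{1118611}{44 \left(-56163\right)} = \left(- \frac{1118611}{44}\right) \left(- \frac{1}{56163}\right) = \frac{1118611}{2471172}$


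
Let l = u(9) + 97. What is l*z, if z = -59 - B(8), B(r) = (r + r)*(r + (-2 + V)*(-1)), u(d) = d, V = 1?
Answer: -21518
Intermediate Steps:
l = 106 (l = 9 + 97 = 106)
B(r) = 2*r*(1 + r) (B(r) = (r + r)*(r + (-2 + 1)*(-1)) = (2*r)*(r - 1*(-1)) = (2*r)*(r + 1) = (2*r)*(1 + r) = 2*r*(1 + r))
z = -203 (z = -59 - 2*8*(1 + 8) = -59 - 2*8*9 = -59 - 1*144 = -59 - 144 = -203)
l*z = 106*(-203) = -21518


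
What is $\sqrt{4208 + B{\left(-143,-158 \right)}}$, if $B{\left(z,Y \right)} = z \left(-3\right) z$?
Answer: $i \sqrt{57139} \approx 239.04 i$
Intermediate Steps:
$B{\left(z,Y \right)} = - 3 z^{2}$ ($B{\left(z,Y \right)} = - 3 z z = - 3 z^{2}$)
$\sqrt{4208 + B{\left(-143,-158 \right)}} = \sqrt{4208 - 3 \left(-143\right)^{2}} = \sqrt{4208 - 61347} = \sqrt{-57139} = i \sqrt{57139}$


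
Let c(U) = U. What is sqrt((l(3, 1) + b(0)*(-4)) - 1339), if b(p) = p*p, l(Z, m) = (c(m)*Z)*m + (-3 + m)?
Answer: I*sqrt(1338) ≈ 36.579*I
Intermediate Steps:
l(Z, m) = -3 + m + Z*m**2 (l(Z, m) = (m*Z)*m + (-3 + m) = (Z*m)*m + (-3 + m) = Z*m**2 + (-3 + m) = -3 + m + Z*m**2)
b(p) = p**2
sqrt((l(3, 1) + b(0)*(-4)) - 1339) = sqrt(((-3 + 1 + 3*1**2) + 0**2*(-4)) - 1339) = sqrt(((-3 + 1 + 3*1) + 0*(-4)) - 1339) = sqrt(((-3 + 1 + 3) + 0) - 1339) = sqrt((1 + 0) - 1339) = sqrt(1 - 1339) = sqrt(-1338) = I*sqrt(1338)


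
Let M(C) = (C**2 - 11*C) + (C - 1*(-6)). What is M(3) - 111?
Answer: -126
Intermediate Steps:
M(C) = 6 + C**2 - 10*C (M(C) = (C**2 - 11*C) + (C + 6) = (C**2 - 11*C) + (6 + C) = 6 + C**2 - 10*C)
M(3) - 111 = (6 + 3**2 - 10*3) - 111 = (6 + 9 - 30) - 111 = -15 - 111 = -126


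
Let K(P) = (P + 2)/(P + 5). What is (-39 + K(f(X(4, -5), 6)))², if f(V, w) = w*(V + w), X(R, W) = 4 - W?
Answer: 13053769/9025 ≈ 1446.4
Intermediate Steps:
K(P) = (2 + P)/(5 + P)
(-39 + K(f(X(4, -5), 6)))² = (-39 + (2 + 6*((4 - 1*(-5)) + 6))/(5 + 6*((4 - 1*(-5)) + 6)))² = (-39 + (2 + 6*((4 + 5) + 6))/(5 + 6*((4 + 5) + 6)))² = (-39 + (2 + 6*(9 + 6))/(5 + 6*(9 + 6)))² = (-39 + (2 + 6*15)/(5 + 6*15))² = (-39 + (2 + 90)/(5 + 90))² = (-39 + 92/95)² = (-3613/95)² = 13053769/9025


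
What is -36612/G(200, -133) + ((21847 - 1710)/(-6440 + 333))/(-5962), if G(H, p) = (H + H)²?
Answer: -166227322951/728198680000 ≈ -0.22827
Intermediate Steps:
G(H, p) = 4*H² (G(H, p) = (2*H)² = 4*H²)
-36612/G(200, -133) + ((21847 - 1710)/(-6440 + 333))/(-5962) = -36612/(4*200²) + ((21847 - 1710)/(-6440 + 333))/(-5962) = -36612/(4*40000) + (20137/(-6107))*(-1/5962) = -36612/160000 + (20137*(-1/6107))*(-1/5962) = -36612*1/160000 - 20137/6107*(-1/5962) = -9153/40000 + 20137/36409934 = -166227322951/728198680000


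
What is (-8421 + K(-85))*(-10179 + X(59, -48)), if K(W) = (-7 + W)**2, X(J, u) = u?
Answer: -439761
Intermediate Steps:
(-8421 + K(-85))*(-10179 + X(59, -48)) = (-8421 + (-7 - 85)**2)*(-10179 - 48) = (-8421 + (-92)**2)*(-10227) = (-8421 + 8464)*(-10227) = 43*(-10227) = -439761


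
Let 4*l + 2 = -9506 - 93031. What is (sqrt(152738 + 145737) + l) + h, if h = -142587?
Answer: -672887/4 + 5*sqrt(11939) ≈ -1.6768e+5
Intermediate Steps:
l = -102539/4 (l = -1/2 + (-9506 - 93031)/4 = -1/2 + (1/4)*(-102537) = -1/2 - 102537/4 = -102539/4 ≈ -25635.)
(sqrt(152738 + 145737) + l) + h = (sqrt(152738 + 145737) - 102539/4) - 142587 = (sqrt(298475) - 102539/4) - 142587 = (5*sqrt(11939) - 102539/4) - 142587 = (-102539/4 + 5*sqrt(11939)) - 142587 = -672887/4 + 5*sqrt(11939)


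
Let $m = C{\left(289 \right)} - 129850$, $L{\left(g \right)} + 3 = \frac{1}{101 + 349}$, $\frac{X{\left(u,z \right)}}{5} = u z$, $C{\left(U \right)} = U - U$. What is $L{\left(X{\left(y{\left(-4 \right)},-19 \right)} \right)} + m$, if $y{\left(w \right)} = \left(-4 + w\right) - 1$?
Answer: $- \frac{58433849}{450} \approx -1.2985 \cdot 10^{5}$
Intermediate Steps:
$y{\left(w \right)} = -5 + w$
$C{\left(U \right)} = 0$
$X{\left(u,z \right)} = 5 u z$
$L{\left(g \right)} = - \frac{1349}{450}$ ($L{\left(g \right)} = -3 + \frac{1}{101 + 349} = -3 + \frac{1}{450} = - \frac{1349}{450}$)
$m = -129850$ ($m = 0 - 129850 = -129850$)
$L{\left(X{\left(y{\left(-4 \right)},-19 \right)} \right)} + m = - \frac{1349}{450} - 129850 = - \frac{58433849}{450}$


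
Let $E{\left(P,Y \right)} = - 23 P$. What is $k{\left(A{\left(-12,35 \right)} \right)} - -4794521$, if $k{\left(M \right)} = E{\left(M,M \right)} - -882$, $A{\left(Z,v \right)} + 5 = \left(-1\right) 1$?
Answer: $4795541$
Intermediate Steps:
$A{\left(Z,v \right)} = -6$ ($A{\left(Z,v \right)} = -5 - 1 = -6$)
$k{\left(M \right)} = 882 - 23 M$ ($k{\left(M \right)} = - 23 M - -882 = - 23 M + 882 = 882 - 23 M$)
$k{\left(A{\left(-12,35 \right)} \right)} - -4794521 = \left(882 - -138\right) - -4794521 = \left(882 + 138\right) + 4794521 = 1020 + 4794521 = 4795541$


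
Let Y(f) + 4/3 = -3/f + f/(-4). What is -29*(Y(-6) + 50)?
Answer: -4408/3 ≈ -1469.3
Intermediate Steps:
Y(f) = -4/3 - 3/f - f/4 (Y(f) = -4/3 + (-3/f + f/(-4)) = -4/3 + (-3/f + f*(-¼)) = -4/3 + (-3/f - f/4) = -4/3 - 3/f - f/4)
-29*(Y(-6) + 50) = -29*((-4/3 - 3/(-6) - ¼*(-6)) + 50) = -29*((-4/3 - 3*(-⅙) + 3/2) + 50) = -29*((-4/3 + ½ + 3/2) + 50) = -29*(⅔ + 50) = -29*152/3 = -4408/3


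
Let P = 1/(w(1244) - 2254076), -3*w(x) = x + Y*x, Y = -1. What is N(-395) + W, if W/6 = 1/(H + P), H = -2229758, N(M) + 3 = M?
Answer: -2000365522980838/5026043993609 ≈ -398.00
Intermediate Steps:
N(M) = -3 + M
w(x) = 0 (w(x) = -(x - x)/3 = -1/3*0 = 0)
P = -1/2254076 (P = 1/(0 - 2254076) = 1/(-2254076) = -1/2254076 ≈ -4.4364e-7)
W = -13524456/5026043993609 (W = 6/(-2229758 - 1/2254076) = 6/(-5026043993609/2254076) = 6*(-2254076/5026043993609) = -13524456/5026043993609 ≈ -2.6909e-6)
N(-395) + W = (-3 - 395) - 13524456/5026043993609 = -398 - 13524456/5026043993609 = -2000365522980838/5026043993609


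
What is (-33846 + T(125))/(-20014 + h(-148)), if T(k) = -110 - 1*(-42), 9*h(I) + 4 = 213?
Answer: 305226/179917 ≈ 1.6965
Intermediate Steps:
h(I) = 209/9 (h(I) = -4/9 + (⅑)*213 = -4/9 + 71/3 = 209/9)
T(k) = -68 (T(k) = -110 + 42 = -68)
(-33846 + T(125))/(-20014 + h(-148)) = (-33846 - 68)/(-20014 + 209/9) = -33914/(-179917/9) = -33914*(-9/179917) = 305226/179917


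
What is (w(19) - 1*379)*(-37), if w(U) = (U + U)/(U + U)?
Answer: 13986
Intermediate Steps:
w(U) = 1 (w(U) = (2*U)/((2*U)) = (2*U)*(1/(2*U)) = 1)
(w(19) - 1*379)*(-37) = (1 - 1*379)*(-37) = (1 - 379)*(-37) = -378*(-37) = 13986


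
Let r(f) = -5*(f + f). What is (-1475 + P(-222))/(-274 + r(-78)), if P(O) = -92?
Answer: -1567/506 ≈ -3.0968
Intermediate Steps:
r(f) = -10*f
(-1475 + P(-222))/(-274 + r(-78)) = (-1475 - 92)/(-274 - 10*(-78)) = -1567/(-274 + 780) = -1567/506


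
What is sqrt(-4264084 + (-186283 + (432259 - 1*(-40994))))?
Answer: I*sqrt(3977114) ≈ 1994.3*I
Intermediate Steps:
sqrt(-4264084 + (-186283 + (432259 - 1*(-40994)))) = sqrt(-4264084 + (-186283 + (432259 + 40994))) = sqrt(-4264084 + (-186283 + 473253)) = sqrt(-4264084 + 286970) = sqrt(-3977114) = I*sqrt(3977114)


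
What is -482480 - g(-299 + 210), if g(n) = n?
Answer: -482391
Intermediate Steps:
-482480 - g(-299 + 210) = -482480 - (-299 + 210) = -482480 - 1*(-89) = -482480 + 89 = -482391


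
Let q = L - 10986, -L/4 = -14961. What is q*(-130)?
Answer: -6351540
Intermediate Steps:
L = 59844 (L = -4*(-14961) = 59844)
q = 48858 (q = 59844 - 10986 = 48858)
q*(-130) = 48858*(-130) = -6351540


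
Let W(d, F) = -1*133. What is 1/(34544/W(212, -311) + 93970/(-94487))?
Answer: -34811/9076058 ≈ -0.0038355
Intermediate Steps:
W(d, F) = -133
1/(34544/W(212, -311) + 93970/(-94487)) = 1/(34544/(-133) + 93970/(-94487)) = 1/(34544*(-1/133) + 93970*(-1/94487)) = 1/(-34544/133 - 93970/94487) = 1/(-9076058/34811) = -34811/9076058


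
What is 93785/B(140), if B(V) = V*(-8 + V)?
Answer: 18757/3696 ≈ 5.0749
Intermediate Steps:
93785/B(140) = 93785/((140*(-8 + 140))) = 93785/((140*132)) = 93785/18480 = 93785*(1/18480) = 18757/3696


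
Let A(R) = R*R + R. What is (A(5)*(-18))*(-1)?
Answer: 540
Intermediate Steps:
A(R) = R + R² (A(R) = R² + R = R + R²)
(A(5)*(-18))*(-1) = ((5*(1 + 5))*(-18))*(-1) = ((5*6)*(-18))*(-1) = (30*(-18))*(-1) = -540*(-1) = 540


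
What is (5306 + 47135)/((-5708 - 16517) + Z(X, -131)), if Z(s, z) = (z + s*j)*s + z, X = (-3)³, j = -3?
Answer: -52441/21006 ≈ -2.4965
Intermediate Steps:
X = -27
Z(s, z) = z + s*(z - 3*s) (Z(s, z) = (z + s*(-3))*s + z = (z - 3*s)*s + z = s*(z - 3*s) + z = z + s*(z - 3*s))
(5306 + 47135)/((-5708 - 16517) + Z(X, -131)) = (5306 + 47135)/((-5708 - 16517) + (-131 - 3*(-27)² - 27*(-131))) = 52441/(-22225 + (-131 - 3*729 + 3537)) = 52441/(-22225 + (-131 - 2187 + 3537)) = 52441/(-22225 + 1219) = 52441/(-21006) = 52441*(-1/21006) = -52441/21006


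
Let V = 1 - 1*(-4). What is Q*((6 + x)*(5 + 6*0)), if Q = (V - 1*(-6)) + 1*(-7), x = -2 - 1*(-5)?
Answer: 180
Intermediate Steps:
V = 5 (V = 1 + 4 = 5)
x = 3 (x = -2 + 5 = 3)
Q = 4 (Q = (5 - 1*(-6)) + 1*(-7) = (5 + 6) - 7 = 11 - 7 = 4)
Q*((6 + x)*(5 + 6*0)) = 4*((6 + 3)*(5 + 6*0)) = 4*(9*(5 + 0)) = 4*(9*5) = 4*45 = 180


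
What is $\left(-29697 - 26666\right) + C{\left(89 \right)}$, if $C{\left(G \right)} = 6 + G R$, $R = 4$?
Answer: $-56001$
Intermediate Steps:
$C{\left(G \right)} = 6 + 4 G$ ($C{\left(G \right)} = 6 + G 4 = 6 + 4 G$)
$\left(-29697 - 26666\right) + C{\left(89 \right)} = \left(-29697 - 26666\right) + \left(6 + 4 \cdot 89\right) = -56363 + \left(6 + 356\right) = -56363 + 362 = -56001$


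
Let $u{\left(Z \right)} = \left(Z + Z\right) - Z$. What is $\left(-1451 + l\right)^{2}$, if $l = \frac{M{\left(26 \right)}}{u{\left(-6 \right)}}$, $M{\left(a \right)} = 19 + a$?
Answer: $\frac{8508889}{4} \approx 2.1272 \cdot 10^{6}$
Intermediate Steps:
$u{\left(Z \right)} = Z$ ($u{\left(Z \right)} = 2 Z - Z = Z$)
$l = - \frac{15}{2}$ ($l = \frac{19 + 26}{-6} = 45 \left(- \frac{1}{6}\right) = - \frac{15}{2} \approx -7.5$)
$\left(-1451 + l\right)^{2} = \left(-1451 - \frac{15}{2}\right)^{2} = \left(- \frac{2917}{2}\right)^{2} = \frac{8508889}{4}$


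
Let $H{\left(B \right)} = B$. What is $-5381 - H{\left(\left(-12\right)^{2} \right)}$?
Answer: $-5525$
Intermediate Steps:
$-5381 - H{\left(\left(-12\right)^{2} \right)} = -5381 - \left(-12\right)^{2} = -5381 - 144 = -5525$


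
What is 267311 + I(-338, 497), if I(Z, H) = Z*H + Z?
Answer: 98987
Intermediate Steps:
I(Z, H) = Z + H*Z (I(Z, H) = H*Z + Z = Z + H*Z)
267311 + I(-338, 497) = 267311 - 338*(1 + 497) = 267311 - 338*498 = 267311 - 168324 = 98987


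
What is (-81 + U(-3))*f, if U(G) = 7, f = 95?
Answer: -7030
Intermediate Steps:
(-81 + U(-3))*f = (-81 + 7)*95 = -74*95 = -7030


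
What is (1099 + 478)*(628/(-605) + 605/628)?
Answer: -44722143/379940 ≈ -117.71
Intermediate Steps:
(1099 + 478)*(628/(-605) + 605/628) = 1577*(628*(-1/605) + 605*(1/628)) = 1577*(-628/605 + 605/628) = 1577*(-28359/379940) = -44722143/379940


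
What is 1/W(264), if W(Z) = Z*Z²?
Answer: 1/18399744 ≈ 5.4349e-8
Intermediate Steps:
W(Z) = Z³
1/W(264) = 1/(264³) = 1/18399744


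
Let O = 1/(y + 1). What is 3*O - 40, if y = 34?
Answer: -1397/35 ≈ -39.914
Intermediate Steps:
O = 1/35 (O = 1/(34 + 1) = 1/35 ≈ 0.028571)
3*O - 40 = 3*(1/35) - 40 = 3/35 - 40 = -1397/35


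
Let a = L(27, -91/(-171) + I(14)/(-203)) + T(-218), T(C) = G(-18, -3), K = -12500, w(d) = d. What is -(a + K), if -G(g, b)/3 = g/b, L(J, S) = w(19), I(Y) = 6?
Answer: 12499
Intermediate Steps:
L(J, S) = 19
G(g, b) = -3*g/b
T(C) = -18 (T(C) = -3*(-18)/(-3) = -3*(-18)*(-1/3) = -18)
a = 1 (a = 19 - 18 = 1)
-(a + K) = -(1 - 12500) = -1*(-12499) = 12499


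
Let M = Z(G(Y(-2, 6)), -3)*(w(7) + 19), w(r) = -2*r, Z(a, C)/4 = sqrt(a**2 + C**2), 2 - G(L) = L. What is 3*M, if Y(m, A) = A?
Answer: 300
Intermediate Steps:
G(L) = 2 - L
Z(a, C) = 4*sqrt(C**2 + a**2) (Z(a, C) = 4*sqrt(a**2 + C**2) = 4*sqrt(C**2 + a**2))
M = 100 (M = (4*sqrt((-3)**2 + (2 - 1*6)**2))*(-2*7 + 19) = (4*sqrt(9 + (2 - 6)**2))*(-14 + 19) = (4*sqrt(9 + (-4)**2))*5 = (4*sqrt(9 + 16))*5 = (4*sqrt(25))*5 = (4*5)*5 = 20*5 = 100)
3*M = 3*100 = 300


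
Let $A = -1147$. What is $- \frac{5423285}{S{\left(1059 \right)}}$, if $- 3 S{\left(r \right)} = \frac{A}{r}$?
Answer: $- \frac{17229776445}{1147} \approx -1.5022 \cdot 10^{7}$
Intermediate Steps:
$S{\left(r \right)} = \frac{1147}{3 r}$ ($S{\left(r \right)} = - \frac{\left(-1147\right) \frac{1}{r}}{3} = \frac{1147}{3 r}$)
$- \frac{5423285}{S{\left(1059 \right)}} = - \frac{5423285}{\frac{1147}{3} \cdot \frac{1}{1059}} = - \frac{5423285}{\frac{1147}{3177}} = \left(-5423285\right) \frac{3177}{1147} = - \frac{17229776445}{1147}$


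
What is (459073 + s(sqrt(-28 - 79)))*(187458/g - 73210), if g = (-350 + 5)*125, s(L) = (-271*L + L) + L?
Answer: -483154241629228/14375 + 283110727484*I*sqrt(107)/14375 ≈ -3.3611e+10 + 2.0372e+8*I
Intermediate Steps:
s(L) = -269*L (s(L) = -270*L + L = -269*L)
g = -43125 (g = -345*125 = -43125)
(459073 + s(sqrt(-28 - 79)))*(187458/g - 73210) = (459073 - 269*sqrt(-28 - 79))*(187458/(-43125) - 73210) = (459073 - 269*I*sqrt(107))*(187458*(-1/43125) - 73210) = (459073 - 269*I*sqrt(107))*(-62486/14375 - 73210) = (459073 - 269*I*sqrt(107))*(-1052456236/14375) = -483154241629228/14375 + 283110727484*I*sqrt(107)/14375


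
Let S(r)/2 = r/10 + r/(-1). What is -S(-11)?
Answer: -99/5 ≈ -19.800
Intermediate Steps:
S(r) = -9*r/5 (S(r) = 2*(r/10 + r/(-1)) = 2*(r*(⅒) + r*(-1)) = 2*(r/10 - r) = 2*(-9*r/10) = -9*r/5)
-S(-11) = -(-9)*(-11)/5 = -1*99/5 = -99/5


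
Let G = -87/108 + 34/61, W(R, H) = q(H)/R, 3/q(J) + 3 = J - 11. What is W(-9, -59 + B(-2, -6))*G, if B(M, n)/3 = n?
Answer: -545/599508 ≈ -0.00090908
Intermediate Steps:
B(M, n) = 3*n
q(J) = 3/(-14 + J) (q(J) = 3/(-3 + (J - 11)) = 3/(-3 + (-11 + J)) = 3/(-14 + J))
W(R, H) = 3/(R*(-14 + H)) (W(R, H) = (3/(-14 + H))/R = 3/(R*(-14 + H)))
G = -545/2196 (G = -87*1/108 + 34*(1/61) = -29/36 + 34/61 = -545/2196 ≈ -0.24818)
W(-9, -59 + B(-2, -6))*G = (3/(-9*(-14 + (-59 + 3*(-6)))))*(-545/2196) = (3*(-⅑)/(-14 + (-59 - 18)))*(-545/2196) = (3*(-⅑)/(-14 - 77))*(-545/2196) = (3*(-⅑)/(-91))*(-545/2196) = (3*(-⅑)*(-1/91))*(-545/2196) = (1/273)*(-545/2196) = -545/599508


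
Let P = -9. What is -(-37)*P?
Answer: -333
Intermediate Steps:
-(-37)*P = -(-37)*(-9) = -1*333 = -333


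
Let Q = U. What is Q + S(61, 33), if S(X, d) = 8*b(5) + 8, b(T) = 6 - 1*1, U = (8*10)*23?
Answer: 1888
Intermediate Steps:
U = 1840 (U = 80*23 = 1840)
b(T) = 5 (b(T) = 6 - 1 = 5)
S(X, d) = 48 (S(X, d) = 8*5 + 8 = 40 + 8 = 48)
Q = 1840
Q + S(61, 33) = 1840 + 48 = 1888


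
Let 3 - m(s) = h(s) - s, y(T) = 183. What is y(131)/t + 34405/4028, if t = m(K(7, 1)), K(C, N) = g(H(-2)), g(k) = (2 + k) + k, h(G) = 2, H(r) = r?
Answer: -702719/4028 ≈ -174.46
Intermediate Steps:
g(k) = 2 + 2*k
K(C, N) = -2 (K(C, N) = 2 + 2*(-2) = 2 - 4 = -2)
m(s) = 1 + s (m(s) = 3 - (2 - s) = 3 + (-2 + s) = 1 + s)
t = -1 (t = 1 - 2 = -1)
y(131)/t + 34405/4028 = 183/(-1) + 34405/4028 = 183*(-1) + 34405*(1/4028) = -183 + 34405/4028 = -702719/4028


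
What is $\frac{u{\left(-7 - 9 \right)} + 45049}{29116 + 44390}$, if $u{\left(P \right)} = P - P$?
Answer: $\frac{45049}{73506} \approx 0.61286$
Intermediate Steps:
$u{\left(P \right)} = 0$
$\frac{u{\left(-7 - 9 \right)} + 45049}{29116 + 44390} = \frac{0 + 45049}{29116 + 44390} = \frac{45049}{73506}$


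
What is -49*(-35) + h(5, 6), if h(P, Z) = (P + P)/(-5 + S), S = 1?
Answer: 3425/2 ≈ 1712.5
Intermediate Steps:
h(P, Z) = -P/2 (h(P, Z) = (P + P)/(-5 + 1) = (2*P)/(-4) = (2*P)*(-1/4) = -P/2)
-49*(-35) + h(5, 6) = -49*(-35) - 1/2*5 = 1715 - 5/2 = 3425/2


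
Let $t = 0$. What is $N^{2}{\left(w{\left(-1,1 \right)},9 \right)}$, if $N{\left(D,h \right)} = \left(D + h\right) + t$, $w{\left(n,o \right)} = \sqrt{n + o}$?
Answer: $81$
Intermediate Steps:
$N{\left(D,h \right)} = D + h$ ($N{\left(D,h \right)} = \left(D + h\right) + 0 = D + h$)
$N^{2}{\left(w{\left(-1,1 \right)},9 \right)} = \left(\sqrt{-1 + 1} + 9\right)^{2} = \left(\sqrt{0} + 9\right)^{2} = \left(0 + 9\right)^{2} = 9^{2} = 81$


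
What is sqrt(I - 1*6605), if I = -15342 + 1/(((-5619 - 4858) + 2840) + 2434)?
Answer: I*sqrt(4910180406)/473 ≈ 148.15*I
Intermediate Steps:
I = -79824427/5203 (I = -15342 + 1/((-10477 + 2840) + 2434) = -15342 + 1/(-7637 + 2434) = -15342 + 1/(-5203) = -15342 - 1/5203 = -79824427/5203 ≈ -15342.)
sqrt(I - 1*6605) = sqrt(-79824427/5203 - 1*6605) = sqrt(-79824427/5203 - 6605) = sqrt(-114190242/5203) = I*sqrt(4910180406)/473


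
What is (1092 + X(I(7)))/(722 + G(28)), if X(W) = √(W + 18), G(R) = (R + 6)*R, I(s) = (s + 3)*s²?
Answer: 182/279 + √127/837 ≈ 0.66579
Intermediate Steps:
I(s) = s²*(3 + s) (I(s) = (3 + s)*s² = s²*(3 + s))
G(R) = R*(6 + R) (G(R) = (6 + R)*R = R*(6 + R))
X(W) = √(18 + W)
(1092 + X(I(7)))/(722 + G(28)) = (1092 + √(18 + 7²*(3 + 7)))/(722 + 28*(6 + 28)) = (1092 + √(18 + 49*10))/(722 + 28*34) = (1092 + √(18 + 490))/(722 + 952) = (1092 + √508)/1674 = (1092 + 2*√127)*(1/1674) = 182/279 + √127/837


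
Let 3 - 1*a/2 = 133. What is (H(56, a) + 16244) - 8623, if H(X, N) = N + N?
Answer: 7101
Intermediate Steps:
a = -260 (a = 6 - 2*133 = 6 - 266 = -260)
H(X, N) = 2*N
(H(56, a) + 16244) - 8623 = (2*(-260) + 16244) - 8623 = (-520 + 16244) - 8623 = 15724 - 8623 = 7101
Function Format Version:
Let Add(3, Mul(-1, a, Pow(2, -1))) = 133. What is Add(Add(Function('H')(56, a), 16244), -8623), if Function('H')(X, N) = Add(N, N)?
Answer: 7101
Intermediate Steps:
a = -260 (a = Add(6, Mul(-2, 133)) = Add(6, -266) = -260)
Function('H')(X, N) = Mul(2, N)
Add(Add(Function('H')(56, a), 16244), -8623) = Add(Add(Mul(2, -260), 16244), -8623) = Add(Add(-520, 16244), -8623) = Add(15724, -8623) = 7101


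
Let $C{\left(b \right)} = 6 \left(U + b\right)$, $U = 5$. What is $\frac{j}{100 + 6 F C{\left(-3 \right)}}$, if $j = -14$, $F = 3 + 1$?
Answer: $- \frac{7}{194} \approx -0.036082$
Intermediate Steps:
$C{\left(b \right)} = 30 + 6 b$ ($C{\left(b \right)} = 6 \left(5 + b\right) = 30 + 6 b$)
$F = 4$
$\frac{j}{100 + 6 F C{\left(-3 \right)}} = - \frac{14}{100 + 6 \cdot 4 \left(30 + 6 \left(-3\right)\right)} = - \frac{14}{100 + 24 \left(30 - 18\right)} = - \frac{14}{100 + 24 \cdot 12} = - \frac{14}{100 + 288} = - \frac{14}{388} = \left(-14\right) \frac{1}{388} = - \frac{7}{194}$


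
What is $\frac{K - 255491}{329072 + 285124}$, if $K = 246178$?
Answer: $- \frac{9313}{614196} \approx -0.015163$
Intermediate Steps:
$\frac{K - 255491}{329072 + 285124} = \frac{246178 - 255491}{329072 + 285124} = - \frac{9313}{614196}$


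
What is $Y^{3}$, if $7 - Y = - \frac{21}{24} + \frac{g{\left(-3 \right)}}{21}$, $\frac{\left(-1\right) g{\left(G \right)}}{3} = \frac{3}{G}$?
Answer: $\frac{81182737}{175616} \approx 462.27$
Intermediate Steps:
$g{\left(G \right)} = - \frac{9}{G}$ ($g{\left(G \right)} = - 3 \frac{3}{G} = - \frac{9}{G}$)
$Y = \frac{433}{56}$ ($Y = 7 - \left(- \frac{21}{24} + \frac{\left(-9\right) \frac{1}{-3}}{21}\right) = 7 - \left(\left(-21\right) \frac{1}{24} + \left(-9\right) \left(- \frac{1}{3}\right) \frac{1}{21}\right) = 7 - \left(- \frac{7}{8} + 3 \cdot \frac{1}{21}\right) = 7 - \left(- \frac{7}{8} + \frac{1}{7}\right) = 7 - - \frac{41}{56} = 7 + \frac{41}{56} = \frac{433}{56} \approx 7.7321$)
$Y^{3} = \left(\frac{433}{56}\right)^{3} = \frac{81182737}{175616}$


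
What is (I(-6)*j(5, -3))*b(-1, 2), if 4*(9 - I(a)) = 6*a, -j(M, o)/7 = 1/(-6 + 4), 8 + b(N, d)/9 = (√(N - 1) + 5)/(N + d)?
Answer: -1701 + 567*I*√2 ≈ -1701.0 + 801.86*I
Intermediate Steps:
b(N, d) = -72 + 9*(5 + √(-1 + N))/(N + d) (b(N, d) = -72 + 9*((√(N - 1) + 5)/(N + d)) = -72 + 9*((√(-1 + N) + 5)/(N + d)) = -72 + 9*((5 + √(-1 + N))/(N + d)) = -72 + 9*(5 + √(-1 + N))/(N + d))
j(M, o) = 7/2 (j(M, o) = -7/(-6 + 4) = -7/(-2) = -7*(-½) = 7/2)
I(a) = 9 - 3*a/2
(I(-6)*j(5, -3))*b(-1, 2) = ((9 - 3/2*(-6))*(7/2))*(9*(5 + √(-1 - 1) - 8*(-1) - 8*2)/(-1 + 2)) = ((9 + 9)*(7/2))*(9*(5 + √(-2) + 8 - 16)/1) = (18*(7/2))*(9*1*(5 + I*√2 + 8 - 16)) = 63*(9*1*(-3 + I*√2)) = 63*(-27 + 9*I*√2) = -1701 + 567*I*√2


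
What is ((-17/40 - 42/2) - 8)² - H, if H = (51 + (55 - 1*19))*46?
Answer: -5017871/1600 ≈ -3136.2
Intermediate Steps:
H = 4002 (H = (51 + (55 - 19))*46 = (51 + 36)*46 = 87*46 = 4002)
((-17/40 - 42/2) - 8)² - H = ((-17/40 - 42/2) - 8)² - 1*4002 = ((-17*1/40 - 42*½) - 8)² - 4002 = ((-17/40 - 21) - 8)² - 4002 = (-857/40 - 8)² - 4002 = (-1177/40)² - 4002 = 1385329/1600 - 4002 = -5017871/1600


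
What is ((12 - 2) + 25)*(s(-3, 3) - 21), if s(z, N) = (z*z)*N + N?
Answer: 315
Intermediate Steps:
s(z, N) = N + N*z² (s(z, N) = z²*N + N = N*z² + N = N + N*z²)
((12 - 2) + 25)*(s(-3, 3) - 21) = ((12 - 2) + 25)*(3*(1 + (-3)²) - 21) = (10 + 25)*(3*(1 + 9) - 21) = 35*(3*10 - 21) = 35*(30 - 21) = 35*9 = 315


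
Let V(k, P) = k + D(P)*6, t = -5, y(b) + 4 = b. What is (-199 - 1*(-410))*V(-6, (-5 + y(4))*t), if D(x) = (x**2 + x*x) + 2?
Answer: 1583766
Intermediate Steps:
y(b) = -4 + b
D(x) = 2 + 2*x**2 (D(x) = (x**2 + x**2) + 2 = 2*x**2 + 2 = 2 + 2*x**2)
V(k, P) = 12 + k + 12*P**2 (V(k, P) = k + (2 + 2*P**2)*6 = k + (12 + 12*P**2) = 12 + k + 12*P**2)
(-199 - 1*(-410))*V(-6, (-5 + y(4))*t) = (-199 - 1*(-410))*(12 - 6 + 12*((-5 + (-4 + 4))*(-5))**2) = (-199 + 410)*(12 - 6 + 12*((-5 + 0)*(-5))**2) = 211*(12 - 6 + 12*(-5*(-5))**2) = 211*(12 - 6 + 12*25**2) = 211*(12 - 6 + 12*625) = 211*(12 - 6 + 7500) = 211*7506 = 1583766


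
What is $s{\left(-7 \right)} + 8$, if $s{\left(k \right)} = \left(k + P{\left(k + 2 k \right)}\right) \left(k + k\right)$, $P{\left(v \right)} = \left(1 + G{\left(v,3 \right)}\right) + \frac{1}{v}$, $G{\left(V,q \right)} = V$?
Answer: $\frac{1160}{3} \approx 386.67$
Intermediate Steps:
$P{\left(v \right)} = 1 + v + \frac{1}{v}$ ($P{\left(v \right)} = \left(1 + v\right) + \frac{1}{v} = 1 + v + \frac{1}{v}$)
$s{\left(k \right)} = 2 k \left(1 + 4 k + \frac{1}{3 k}\right)$ ($s{\left(k \right)} = \left(k + \left(1 + \left(k + 2 k\right) + \frac{1}{k + 2 k}\right)\right) \left(k + k\right) = \left(k + \left(1 + 3 k + \frac{1}{3 k}\right)\right) 2 k = \left(1 + 4 k + \frac{1}{3 k}\right) 2 k = 2 k \left(1 + 4 k + \frac{1}{3 k}\right)$)
$s{\left(-7 \right)} + 8 = \left(\frac{2}{3} + 2 \left(-7\right) + 8 \left(-7\right)^{2}\right) + 8 = \left(\frac{2}{3} - 14 + 8 \cdot 49\right) + 8 = \left(\frac{2}{3} - 14 + 392\right) + 8 = \frac{1136}{3} + 8 = \frac{1160}{3}$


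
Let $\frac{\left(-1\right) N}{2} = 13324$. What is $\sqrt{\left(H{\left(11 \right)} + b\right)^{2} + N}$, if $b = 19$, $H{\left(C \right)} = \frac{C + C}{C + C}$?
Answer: $2 i \sqrt{6562} \approx 162.01 i$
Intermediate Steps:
$N = -26648$ ($N = \left(-2\right) 13324 = -26648$)
$H{\left(C \right)} = 1$ ($H{\left(C \right)} = \frac{2 C}{2 C} = 2 C \frac{1}{2 C} = 1$)
$\sqrt{\left(H{\left(11 \right)} + b\right)^{2} + N} = \sqrt{\left(1 + 19\right)^{2} - 26648} = \sqrt{20^{2} - 26648} = \sqrt{400 - 26648} = \sqrt{-26248} = 2 i \sqrt{6562}$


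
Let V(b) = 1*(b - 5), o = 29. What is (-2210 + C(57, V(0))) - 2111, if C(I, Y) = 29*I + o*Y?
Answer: -2813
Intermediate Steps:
V(b) = -5 + b (V(b) = 1*(-5 + b) = -5 + b)
C(I, Y) = 29*I + 29*Y
(-2210 + C(57, V(0))) - 2111 = (-2210 + (29*57 + 29*(-5 + 0))) - 2111 = (-2210 + (1653 + 29*(-5))) - 2111 = (-2210 + (1653 - 145)) - 2111 = (-2210 + 1508) - 2111 = -702 - 2111 = -2813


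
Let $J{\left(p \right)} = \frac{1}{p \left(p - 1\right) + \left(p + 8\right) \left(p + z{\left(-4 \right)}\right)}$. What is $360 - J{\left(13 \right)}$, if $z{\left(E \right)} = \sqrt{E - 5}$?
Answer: $\frac{22561057}{62670} + \frac{7 i}{20890} \approx 360.0 + 0.00033509 i$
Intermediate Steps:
$z{\left(E \right)} = \sqrt{-5 + E}$
$J{\left(p \right)} = \frac{1}{p \left(-1 + p\right) + \left(8 + p\right) \left(p + 3 i\right)}$ ($J{\left(p \right)} = \frac{1}{p \left(p - 1\right) + \left(p + 8\right) \left(p + \sqrt{-5 - 4}\right)} = \frac{1}{p \left(-1 + p\right) + \left(8 + p\right) \left(p + \sqrt{-9}\right)} = \frac{1}{p \left(-1 + p\right) + \left(8 + p\right) \left(p + 3 i\right)}$)
$360 - J{\left(13 \right)} = 360 - \frac{1}{2 \cdot 13^{2} + 24 i + 13 \left(7 + 3 i\right)} = 360 - \frac{1}{2 \cdot 169 + 24 i + \left(91 + 39 i\right)} = 360 - \frac{1}{338 + 24 i + \left(91 + 39 i\right)} = 360 - \frac{1}{429 + 63 i} = 360 - \frac{429 - 63 i}{188010}$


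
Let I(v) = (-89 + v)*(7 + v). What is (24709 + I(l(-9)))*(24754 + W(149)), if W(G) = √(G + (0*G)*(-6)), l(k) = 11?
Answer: 576891970 + 23305*√149 ≈ 5.7718e+8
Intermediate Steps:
W(G) = √G (W(G) = √(G + 0*(-6)) = √(G + 0) = √G)
(24709 + I(l(-9)))*(24754 + W(149)) = (24709 + (-623 + 11² - 82*11))*(24754 + √149) = (24709 + (-623 + 121 - 902))*(24754 + √149) = (24709 - 1404)*(24754 + √149) = 23305*(24754 + √149) = 576891970 + 23305*√149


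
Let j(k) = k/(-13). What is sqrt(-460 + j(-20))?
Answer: 2*I*sqrt(19370)/13 ≈ 21.412*I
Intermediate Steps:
j(k) = -k/13 (j(k) = k*(-1/13) = -k/13)
sqrt(-460 + j(-20)) = sqrt(-460 - 1/13*(-20)) = sqrt(-460 + 20/13) = sqrt(-5960/13) = 2*I*sqrt(19370)/13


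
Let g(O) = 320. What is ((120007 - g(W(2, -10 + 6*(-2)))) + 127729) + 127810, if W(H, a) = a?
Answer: 375226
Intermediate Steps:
((120007 - g(W(2, -10 + 6*(-2)))) + 127729) + 127810 = ((120007 - 1*320) + 127729) + 127810 = ((120007 - 320) + 127729) + 127810 = (119687 + 127729) + 127810 = 247416 + 127810 = 375226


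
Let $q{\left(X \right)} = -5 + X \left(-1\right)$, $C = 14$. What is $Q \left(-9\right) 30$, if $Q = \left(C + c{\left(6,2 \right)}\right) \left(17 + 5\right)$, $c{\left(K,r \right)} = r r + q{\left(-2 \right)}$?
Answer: $-89100$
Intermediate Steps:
$q{\left(X \right)} = -5 - X$
$c{\left(K,r \right)} = -3 + r^{2}$ ($c{\left(K,r \right)} = r r - 3 = r^{2} + \left(-5 + 2\right) = r^{2} - 3 = -3 + r^{2}$)
$Q = 330$ ($Q = \left(14 - \left(3 - 2^{2}\right)\right) \left(17 + 5\right) = \left(14 + \left(-3 + 4\right)\right) 22 = \left(14 + 1\right) 22 = 15 \cdot 22 = 330$)
$Q \left(-9\right) 30 = 330 \left(-9\right) 30 = \left(-2970\right) 30 = -89100$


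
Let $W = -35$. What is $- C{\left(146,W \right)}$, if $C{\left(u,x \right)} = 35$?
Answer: $-35$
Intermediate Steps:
$- C{\left(146,W \right)} = \left(-1\right) 35 = -35$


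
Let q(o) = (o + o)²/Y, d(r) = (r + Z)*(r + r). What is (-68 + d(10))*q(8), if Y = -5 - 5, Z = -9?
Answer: 6144/5 ≈ 1228.8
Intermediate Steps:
Y = -10
d(r) = 2*r*(-9 + r) (d(r) = (r - 9)*(r + r) = (-9 + r)*(2*r) = 2*r*(-9 + r))
q(o) = -2*o²/5 (q(o) = (o + o)²/(-10) = (2*o)²*(-⅒) = (4*o²)*(-⅒) = -2*o²/5)
(-68 + d(10))*q(8) = (-68 + 2*10*(-9 + 10))*(-⅖*8²) = (-68 + 2*10*1)*(-⅖*64) = (-68 + 20)*(-128/5) = -48*(-128/5) = 6144/5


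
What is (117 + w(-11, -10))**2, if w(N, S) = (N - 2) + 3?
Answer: 11449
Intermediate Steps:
w(N, S) = 1 + N (w(N, S) = (-2 + N) + 3 = 1 + N)
(117 + w(-11, -10))**2 = (117 + (1 - 11))**2 = (117 - 10)**2 = 107**2 = 11449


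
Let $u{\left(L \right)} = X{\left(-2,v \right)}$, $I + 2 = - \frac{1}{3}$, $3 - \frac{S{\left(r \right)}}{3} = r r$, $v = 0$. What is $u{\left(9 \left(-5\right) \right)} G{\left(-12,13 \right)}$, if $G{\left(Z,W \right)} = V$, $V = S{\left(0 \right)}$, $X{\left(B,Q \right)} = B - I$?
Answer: $3$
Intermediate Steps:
$S{\left(r \right)} = 9 - 3 r^{2}$ ($S{\left(r \right)} = 9 - 3 r r = 9 - 3 r^{2}$)
$I = - \frac{7}{3}$ ($I = -2 - \frac{1}{3} = - \frac{7}{3} \approx -2.3333$)
$X{\left(B,Q \right)} = \frac{7}{3} + B$ ($X{\left(B,Q \right)} = B - - \frac{7}{3} = B + \frac{7}{3} = \frac{7}{3} + B$)
$V = 9$ ($V = 9 - 3 \cdot 0^{2} = 9 - 0 = 9 + 0 = 9$)
$G{\left(Z,W \right)} = 9$
$u{\left(L \right)} = \frac{1}{3}$ ($u{\left(L \right)} = \frac{7}{3} - 2 = \frac{1}{3}$)
$u{\left(9 \left(-5\right) \right)} G{\left(-12,13 \right)} = \frac{1}{3} \cdot 9 = 3$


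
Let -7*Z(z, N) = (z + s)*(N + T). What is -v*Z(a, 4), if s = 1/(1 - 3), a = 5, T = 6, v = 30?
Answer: 1350/7 ≈ 192.86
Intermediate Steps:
s = -½ (s = 1/(-2) = -½ ≈ -0.50000)
Z(z, N) = -(6 + N)*(-½ + z)/7 (Z(z, N) = -(z - ½)*(N + 6)/7 = -(-½ + z)*(6 + N)/7 = -(6 + N)*(-½ + z)/7)
-v*Z(a, 4) = -30*(3/7 - 6/7*5 + (1/14)*4 - ⅐*4*5) = -30*(3/7 - 30/7 + 2/7 - 20/7) = -30*(-45)/7 = -1*(-1350/7) = 1350/7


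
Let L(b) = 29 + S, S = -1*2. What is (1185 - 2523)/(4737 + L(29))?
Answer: -223/794 ≈ -0.28086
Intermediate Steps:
S = -2
L(b) = 27 (L(b) = 29 - 2 = 27)
(1185 - 2523)/(4737 + L(29)) = (1185 - 2523)/(4737 + 27) = -1338/4764 = -1338*1/4764 = -223/794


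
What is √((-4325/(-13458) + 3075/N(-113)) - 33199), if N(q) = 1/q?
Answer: I*√68946765487086/13458 ≈ 616.99*I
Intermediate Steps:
√((-4325/(-13458) + 3075/N(-113)) - 33199) = √((-4325/(-13458) + 3075/(1/(-113))) - 33199) = √((-4325*(-1/13458) + 3075/(-1/113)) - 33199) = √((4325/13458 + 3075*(-113)) - 33199) = √((4325/13458 - 347475) - 33199) = √(-4676314225/13458 - 33199) = √(-5123106367/13458) = I*√68946765487086/13458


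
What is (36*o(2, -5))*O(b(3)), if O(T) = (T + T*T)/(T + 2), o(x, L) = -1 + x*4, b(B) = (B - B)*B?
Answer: 0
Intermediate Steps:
b(B) = 0 (b(B) = 0*B = 0)
o(x, L) = -1 + 4*x
O(T) = (T + T²)/(2 + T)
(36*o(2, -5))*O(b(3)) = (36*(-1 + 4*2))*(0*(1 + 0)/(2 + 0)) = (36*(-1 + 8))*(0*1/2) = (36*7)*(0*(½)*1) = 252*0 = 0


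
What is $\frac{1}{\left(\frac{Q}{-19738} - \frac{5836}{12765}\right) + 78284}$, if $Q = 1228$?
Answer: $\frac{125977785}{9861979487746} \approx 1.2774 \cdot 10^{-5}$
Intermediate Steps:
$\frac{1}{\left(\frac{Q}{-19738} - \frac{5836}{12765}\right) + 78284} = \frac{1}{\left(\frac{1228}{-19738} - \frac{5836}{12765}\right) + 78284} = \frac{1}{\left(1228 \left(- \frac{1}{19738}\right) - \frac{5836}{12765}\right) + 78284} = \frac{1}{\left(- \frac{614}{9869} - \frac{5836}{12765}\right) + 78284} = \frac{1}{- \frac{65433194}{125977785} + 78284} = \frac{1}{\frac{9861979487746}{125977785}} = \frac{125977785}{9861979487746}$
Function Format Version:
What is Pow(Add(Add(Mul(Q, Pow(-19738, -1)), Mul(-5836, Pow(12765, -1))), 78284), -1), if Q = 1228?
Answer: Rational(125977785, 9861979487746) ≈ 1.2774e-5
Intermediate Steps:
Pow(Add(Add(Mul(Q, Pow(-19738, -1)), Mul(-5836, Pow(12765, -1))), 78284), -1) = Pow(Add(Add(Mul(1228, Pow(-19738, -1)), Mul(-5836, Pow(12765, -1))), 78284), -1) = Pow(Add(Add(Mul(1228, Rational(-1, 19738)), Mul(-5836, Rational(1, 12765))), 78284), -1) = Pow(Add(Add(Rational(-614, 9869), Rational(-5836, 12765)), 78284), -1) = Pow(Add(Rational(-65433194, 125977785), 78284), -1) = Pow(Rational(9861979487746, 125977785), -1) = Rational(125977785, 9861979487746)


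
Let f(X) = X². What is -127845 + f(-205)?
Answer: -85820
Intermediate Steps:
-127845 + f(-205) = -127845 + (-205)² = -127845 + 42025 = -85820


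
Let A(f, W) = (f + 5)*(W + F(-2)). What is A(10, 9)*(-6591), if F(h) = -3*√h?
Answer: -889785 + 296595*I*√2 ≈ -8.8979e+5 + 4.1945e+5*I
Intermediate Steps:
A(f, W) = (5 + f)*(W - 3*I*√2) (A(f, W) = (f + 5)*(W - 3*I*√2) = (5 + f)*(W - 3*I*√2))
A(10, 9)*(-6591) = (5*9 + 9*10 - 15*I*√2 - 3*I*10*√2)*(-6591) = (45 + 90 - 15*I*√2 - 30*I*√2)*(-6591) = (135 - 45*I*√2)*(-6591) = -889785 + 296595*I*√2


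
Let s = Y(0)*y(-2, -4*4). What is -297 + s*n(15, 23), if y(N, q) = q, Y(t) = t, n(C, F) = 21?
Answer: -297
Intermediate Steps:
s = 0 (s = 0*(-4*4) = 0*(-16) = 0)
-297 + s*n(15, 23) = -297 + 0*21 = -297 + 0 = -297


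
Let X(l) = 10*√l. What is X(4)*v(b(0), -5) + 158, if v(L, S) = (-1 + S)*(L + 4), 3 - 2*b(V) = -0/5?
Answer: -502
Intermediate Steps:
b(V) = 3/2 (b(V) = 3/2 - (-1)*0/5/2 = 3/2 - (-1)*0*(⅕)/2 = 3/2 - (-1)*0/2 = 3/2 - ½*0 = 3/2 + 0 = 3/2)
v(L, S) = (-1 + S)*(4 + L)
X(4)*v(b(0), -5) + 158 = (10*√4)*(-4 - 1*3/2 + 4*(-5) + (3/2)*(-5)) + 158 = (10*2)*(-4 - 3/2 - 20 - 15/2) + 158 = 20*(-33) + 158 = -660 + 158 = -502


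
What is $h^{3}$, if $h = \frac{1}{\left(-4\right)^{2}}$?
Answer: $\frac{1}{4096} \approx 0.00024414$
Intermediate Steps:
$h = \frac{1}{16} \approx 0.0625$
$h^{3} = \left(\frac{1}{16}\right)^{3} = \frac{1}{4096}$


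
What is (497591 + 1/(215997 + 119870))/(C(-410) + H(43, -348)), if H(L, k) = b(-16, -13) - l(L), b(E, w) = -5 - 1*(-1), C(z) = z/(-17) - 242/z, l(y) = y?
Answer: -291214260723515/13046417748 ≈ -22321.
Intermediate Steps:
C(z) = -242/z - z/17 (C(z) = z*(-1/17) - 242/z = -z/17 - 242/z = -242/z - z/17)
b(E, w) = -4 (b(E, w) = -5 + 1 = -4)
H(L, k) = -4 - L
(497591 + 1/(215997 + 119870))/(C(-410) + H(43, -348)) = (497591 + 1/(215997 + 119870))/((-242/(-410) - 1/17*(-410)) + (-4 - 1*43)) = (497591 + 1/335867)/((-242*(-1/410) + 410/17) + (-4 - 43)) = (497591 + 1/335867)/((121/205 + 410/17) - 47) = 167124396398/(335867*(86107/3485 - 47)) = 167124396398/(335867*(-77688/3485)) = (167124396398/335867)*(-3485/77688) = -291214260723515/13046417748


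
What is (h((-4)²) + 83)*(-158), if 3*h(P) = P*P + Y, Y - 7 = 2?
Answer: -81212/3 ≈ -27071.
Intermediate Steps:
Y = 9 (Y = 7 + 2 = 9)
h(P) = 3 + P²/3 (h(P) = (P*P + 9)/3 = (P² + 9)/3 = (9 + P²)/3 = 3 + P²/3)
(h((-4)²) + 83)*(-158) = ((3 + ((-4)²)²/3) + 83)*(-158) = ((3 + (⅓)*16²) + 83)*(-158) = ((3 + (⅓)*256) + 83)*(-158) = ((3 + 256/3) + 83)*(-158) = (265/3 + 83)*(-158) = (514/3)*(-158) = -81212/3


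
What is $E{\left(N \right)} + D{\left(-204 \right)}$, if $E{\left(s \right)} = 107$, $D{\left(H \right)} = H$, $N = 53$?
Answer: $-97$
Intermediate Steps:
$E{\left(N \right)} + D{\left(-204 \right)} = 107 - 204 = -97$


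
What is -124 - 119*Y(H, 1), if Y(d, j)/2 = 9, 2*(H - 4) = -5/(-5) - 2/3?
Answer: -2266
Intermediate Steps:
H = 25/6 (H = 4 + (-5/(-5) - 2/3)/2 = 4 + (-5*(-⅕) - 2*⅓)/2 = 4 + (1 - ⅔)/2 = 4 + (½)*(⅓) = 4 + ⅙ = 25/6 ≈ 4.1667)
Y(d, j) = 18 (Y(d, j) = 2*9 = 18)
-124 - 119*Y(H, 1) = -124 - 119*18 = -124 - 2142 = -2266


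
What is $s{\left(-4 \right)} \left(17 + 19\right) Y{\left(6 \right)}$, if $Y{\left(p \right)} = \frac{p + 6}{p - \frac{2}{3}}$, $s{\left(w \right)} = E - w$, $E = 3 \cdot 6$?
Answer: $1782$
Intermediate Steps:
$E = 18$
$s{\left(w \right)} = 18 - w$
$Y{\left(p \right)} = \frac{6 + p}{- \frac{2}{3} + p}$ ($Y{\left(p \right)} = \frac{6 + p}{p - \frac{2}{3}} = \frac{6 + p}{- \frac{2}{3} + p}$)
$s{\left(-4 \right)} \left(17 + 19\right) Y{\left(6 \right)} = \left(18 - -4\right) \left(17 + 19\right) \frac{3 \left(6 + 6\right)}{-2 + 3 \cdot 6} = \left(18 + 4\right) 36 \cdot 3 \frac{1}{-2 + 18} \cdot 12 = 22 \cdot 36 \cdot 3 \cdot \frac{1}{16} \cdot 12 = 792 \cdot 3 \cdot \frac{1}{16} \cdot 12 = 792 \cdot \frac{9}{4} = 1782$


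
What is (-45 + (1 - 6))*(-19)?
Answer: 950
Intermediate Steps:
(-45 + (1 - 6))*(-19) = (-45 - 5)*(-19) = -50*(-19) = 950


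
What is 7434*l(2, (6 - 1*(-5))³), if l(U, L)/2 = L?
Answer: 19789308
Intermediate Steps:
l(U, L) = 2*L
7434*l(2, (6 - 1*(-5))³) = 7434*(2*(6 - 1*(-5))³) = 7434*(2*(6 + 5)³) = 7434*(2*11³) = 7434*(2*1331) = 7434*2662 = 19789308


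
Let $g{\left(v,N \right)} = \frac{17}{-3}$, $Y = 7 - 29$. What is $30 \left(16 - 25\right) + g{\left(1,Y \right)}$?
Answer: $- \frac{827}{3} \approx -275.67$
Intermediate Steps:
$Y = -22$ ($Y = 7 - 29 = -22$)
$g{\left(v,N \right)} = - \frac{17}{3}$ ($g{\left(v,N \right)} = 17 \left(- \frac{1}{3}\right) = - \frac{17}{3}$)
$30 \left(16 - 25\right) + g{\left(1,Y \right)} = 30 \left(16 - 25\right) - \frac{17}{3} = 30 \left(-9\right) - \frac{17}{3} = -270 - \frac{17}{3} = - \frac{827}{3}$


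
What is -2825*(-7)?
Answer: 19775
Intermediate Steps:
-2825*(-7) = -25*(-791) = 19775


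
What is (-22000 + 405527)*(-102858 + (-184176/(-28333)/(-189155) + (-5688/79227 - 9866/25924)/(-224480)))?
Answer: -1083065631084462810324652825422109/27454956223945364693440 ≈ -3.9449e+10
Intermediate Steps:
(-22000 + 405527)*(-102858 + (-184176/(-28333)/(-189155) + (-5688/79227 - 9866/25924)/(-224480))) = 383527*(-102858 + (-184176*(-1/28333)*(-1/189155) + (-5688*1/79227 - 9866*1/25924)*(-1/224480))) = 383527*(-102858 + ((184176/28333)*(-1/189155) + (-632/8803 - 4933/12962)*(-1/224480))) = 383527*(-102858 + (-184176/5359328615 - 51617183/114104486*(-1/224480))) = 383527*(-102858 + (-184176/5359328615 + 51617183/25614175017280)) = 383527*(-102858 - 888176570420993947/27454956223945364693440) = 383527*(-2823961888170748892058845467/27454956223945364693440) = -1083065631084462810324652825422109/27454956223945364693440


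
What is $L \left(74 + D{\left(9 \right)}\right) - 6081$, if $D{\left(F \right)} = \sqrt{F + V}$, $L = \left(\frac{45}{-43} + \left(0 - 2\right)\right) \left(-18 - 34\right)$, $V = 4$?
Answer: $\frac{242605}{43} + \frac{6812 \sqrt{13}}{43} \approx 6213.2$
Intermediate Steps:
$L = \frac{6812}{43}$ ($L = \left(45 \left(- \frac{1}{43}\right) + \left(0 - 2\right)\right) \left(-52\right) = \left(- \frac{45}{43} - 2\right) \left(-52\right) = \left(- \frac{131}{43}\right) \left(-52\right) = \frac{6812}{43} \approx 158.42$)
$D{\left(F \right)} = \sqrt{4 + F}$ ($D{\left(F \right)} = \sqrt{F + 4} = \sqrt{4 + F}$)
$L \left(74 + D{\left(9 \right)}\right) - 6081 = \frac{6812 \left(74 + \sqrt{4 + 9}\right)}{43} - 6081 = \frac{6812 \left(74 + \sqrt{13}\right)}{43} - 6081 = \left(\frac{504088}{43} + \frac{6812 \sqrt{13}}{43}\right) - 6081 = \frac{242605}{43} + \frac{6812 \sqrt{13}}{43}$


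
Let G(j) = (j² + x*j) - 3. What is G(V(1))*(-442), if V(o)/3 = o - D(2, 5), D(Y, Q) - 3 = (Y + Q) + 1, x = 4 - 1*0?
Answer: -343434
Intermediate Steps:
x = 4 (x = 4 + 0 = 4)
D(Y, Q) = 4 + Q + Y (D(Y, Q) = 3 + ((Y + Q) + 1) = 3 + ((Q + Y) + 1) = 3 + (1 + Q + Y) = 4 + Q + Y)
V(o) = -33 + 3*o (V(o) = 3*(o - (4 + 5 + 2)) = 3*(o - 1*11) = 3*(o - 11) = 3*(-11 + o) = -33 + 3*o)
G(j) = -3 + j² + 4*j (G(j) = (j² + 4*j) - 3 = -3 + j² + 4*j)
G(V(1))*(-442) = (-3 + (-33 + 3*1)² + 4*(-33 + 3*1))*(-442) = (-3 + (-33 + 3)² + 4*(-33 + 3))*(-442) = (-3 + (-30)² + 4*(-30))*(-442) = (-3 + 900 - 120)*(-442) = 777*(-442) = -343434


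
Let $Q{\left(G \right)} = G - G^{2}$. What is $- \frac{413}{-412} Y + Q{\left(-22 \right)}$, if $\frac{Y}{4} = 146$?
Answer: $\frac{8180}{103} \approx 79.417$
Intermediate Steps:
$Y = 584$ ($Y = 4 \cdot 146 = 584$)
$- \frac{413}{-412} Y + Q{\left(-22 \right)} = - \frac{413}{-412} \cdot 584 - 22 \left(1 - -22\right) = \left(-413\right) \left(- \frac{1}{412}\right) 584 - 22 \left(1 + 22\right) = \frac{413}{412} \cdot 584 - 506 = \frac{60298}{103} - 506 = \frac{8180}{103}$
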